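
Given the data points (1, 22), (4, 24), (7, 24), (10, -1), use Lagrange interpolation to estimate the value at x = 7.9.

Lagrange interpolation formula:
P(x) = Σ yᵢ × Lᵢ(x)
where Lᵢ(x) = Π_{j≠i} (x - xⱼ)/(xᵢ - xⱼ)

L_0(7.9) = (7.9 - 4)/(1 - 4) × (7.9 - 7)/(1 - 7) × (7.9 - 10)/(1 - 10) = 0.045500
L_1(7.9) = (7.9 - 1)/(4 - 1) × (7.9 - 7)/(4 - 7) × (7.9 - 10)/(4 - 10) = -0.241500
L_2(7.9) = (7.9 - 1)/(7 - 1) × (7.9 - 4)/(7 - 4) × (7.9 - 10)/(7 - 10) = 1.046500
L_3(7.9) = (7.9 - 1)/(10 - 1) × (7.9 - 4)/(10 - 4) × (7.9 - 7)/(10 - 7) = 0.149500

P(7.9) = 22×L_0(7.9) + 24×L_1(7.9) + 24×L_2(7.9) + (-1)×L_3(7.9)
P(7.9) = 20.171500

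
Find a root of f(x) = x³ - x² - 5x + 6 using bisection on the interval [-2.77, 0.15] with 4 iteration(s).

f(x) = x³ - x² - 5x + 6
Initial interval: [-2.77, 0.15]

Iteration 1:
  c_1 = (-2.770000 + 0.150000)/2 = -1.310000
  f(c_1) = f(-1.310000) = 8.585809
  f(a) × f(c) < 0, new interval: [-2.770000, -1.310000]
Iteration 2:
  c_2 = (-2.770000 + (-1.310000))/2 = -2.040000
  f(c_2) = f(-2.040000) = 3.548736
  f(a) × f(c) < 0, new interval: [-2.770000, -2.040000]
Iteration 3:
  c_3 = (-2.770000 + (-2.040000))/2 = -2.405000
  f(c_3) = f(-2.405000) = -1.669605
  f(a) × f(c) ≥ 0, new interval: [-2.405000, -2.040000]
Iteration 4:
  c_4 = (-2.405000 + (-2.040000))/2 = -2.222500
  f(c_4) = f(-2.222500) = 1.194941
  f(a) × f(c) < 0, new interval: [-2.405000, -2.222500]

After 4 iteration(s), the approximation is c_4 = -2.222500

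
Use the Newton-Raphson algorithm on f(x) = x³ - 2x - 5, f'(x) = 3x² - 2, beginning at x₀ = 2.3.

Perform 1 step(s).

f(x) = x³ - 2x - 5
f'(x) = 3x² - 2
x₀ = 2.3

Newton-Raphson formula: x_{n+1} = x_n - f(x_n)/f'(x_n)

Iteration 1:
  f(2.300000) = 2.567000
  f'(2.300000) = 13.870000
  x_1 = 2.300000 - 2.567000/13.870000 = 2.114924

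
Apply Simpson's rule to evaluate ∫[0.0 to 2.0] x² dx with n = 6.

f(x) = x²
a = 0.0, b = 2.0, n = 6
h = (b - a)/n = 0.333333

Simpson's rule: (h/3)[f(x₀) + 4f(x₁) + 2f(x₂) + ... + f(xₙ)]

x_0 = 0.0000, f(x_0) = 0.000000, coefficient = 1
x_1 = 0.3333, f(x_1) = 0.111111, coefficient = 4
x_2 = 0.6667, f(x_2) = 0.444444, coefficient = 2
x_3 = 1.0000, f(x_3) = 1.000000, coefficient = 4
x_4 = 1.3333, f(x_4) = 1.777778, coefficient = 2
x_5 = 1.6667, f(x_5) = 2.777778, coefficient = 4
x_6 = 2.0000, f(x_6) = 4.000000, coefficient = 1

I ≈ (0.333333/3) × 24.000000 = 2.666667
Exact value: 2.666667
Error: 0.000000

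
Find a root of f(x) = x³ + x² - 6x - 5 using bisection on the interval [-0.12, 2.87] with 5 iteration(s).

f(x) = x³ + x² - 6x - 5
Initial interval: [-0.12, 2.87]

Iteration 1:
  c_1 = (-0.120000 + 2.870000)/2 = 1.375000
  f(c_1) = f(1.375000) = -8.759766
  f(a) × f(c) ≥ 0, new interval: [1.375000, 2.870000]
Iteration 2:
  c_2 = (1.375000 + 2.870000)/2 = 2.122500
  f(c_2) = f(2.122500) = -3.668118
  f(a) × f(c) ≥ 0, new interval: [2.122500, 2.870000]
Iteration 3:
  c_3 = (2.122500 + 2.870000)/2 = 2.496250
  f(c_3) = f(2.496250) = 1.808557
  f(a) × f(c) < 0, new interval: [2.122500, 2.496250]
Iteration 4:
  c_4 = (2.122500 + 2.496250)/2 = 2.309375
  f(c_4) = f(2.309375) = -1.206649
  f(a) × f(c) ≥ 0, new interval: [2.309375, 2.496250]
Iteration 5:
  c_5 = (2.309375 + 2.496250)/2 = 2.402813
  f(c_5) = f(2.402813) = 0.229290
  f(a) × f(c) < 0, new interval: [2.309375, 2.402813]

After 5 iteration(s), the approximation is c_5 = 2.402813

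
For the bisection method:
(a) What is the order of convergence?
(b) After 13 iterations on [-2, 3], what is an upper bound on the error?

(a) Bisection has linear (order 1) convergence; the error is halved each step.

(b) Error bound = (b-a)/2^n = (3 - (-2))/2^{13}
    = 5/2^{13}

(a) 1 (linear); (b) error ≤ 6.10e-04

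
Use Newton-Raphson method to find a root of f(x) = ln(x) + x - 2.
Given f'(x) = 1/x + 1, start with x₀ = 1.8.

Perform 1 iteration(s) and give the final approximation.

f(x) = ln(x) + x - 2
f'(x) = 1/x + 1
x₀ = 1.8

Newton-Raphson formula: x_{n+1} = x_n - f(x_n)/f'(x_n)

Iteration 1:
  f(1.800000) = 0.387787
  f'(1.800000) = 1.555556
  x_1 = 1.800000 - 0.387787/1.555556 = 1.550709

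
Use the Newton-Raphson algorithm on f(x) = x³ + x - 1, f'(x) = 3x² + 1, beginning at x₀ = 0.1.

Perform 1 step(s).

f(x) = x³ + x - 1
f'(x) = 3x² + 1
x₀ = 0.1

Newton-Raphson formula: x_{n+1} = x_n - f(x_n)/f'(x_n)

Iteration 1:
  f(0.100000) = -0.899000
  f'(0.100000) = 1.030000
  x_1 = 0.100000 - (-0.899000)/1.030000 = 0.972816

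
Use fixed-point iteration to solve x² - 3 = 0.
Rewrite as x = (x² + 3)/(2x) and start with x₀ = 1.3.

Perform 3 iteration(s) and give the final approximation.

Equation: x² - 3 = 0
Fixed-point form: x = (x² + 3)/(2x)
x₀ = 1.3

x_1 = g(1.300000) = 1.803846
x_2 = g(1.803846) = 1.733480
x_3 = g(1.733480) = 1.732051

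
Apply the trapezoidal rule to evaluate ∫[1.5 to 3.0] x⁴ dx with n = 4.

f(x) = x⁴
a = 1.5, b = 3.0, n = 4
h = (b - a)/n = 0.375000

Trapezoidal rule: (h/2)[f(x₀) + 2f(x₁) + 2f(x₂) + ... + f(xₙ)]

x_0 = 1.5000, f(x_0) = 5.062500, coefficient = 1
x_1 = 1.8750, f(x_1) = 12.359619, coefficient = 2
x_2 = 2.2500, f(x_2) = 25.628906, coefficient = 2
x_3 = 2.6250, f(x_3) = 47.480713, coefficient = 2
x_4 = 3.0000, f(x_4) = 81.000000, coefficient = 1

I ≈ (0.375000/2) × 257.000977 = 48.187683
Exact value: 47.081250
Error: 1.106433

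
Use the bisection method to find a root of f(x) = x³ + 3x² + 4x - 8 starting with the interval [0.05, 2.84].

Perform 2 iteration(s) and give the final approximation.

f(x) = x³ + 3x² + 4x - 8
Initial interval: [0.05, 2.84]

Iteration 1:
  c_1 = (0.050000 + 2.840000)/2 = 1.445000
  f(c_1) = f(1.445000) = 7.061271
  f(a) × f(c) < 0, new interval: [0.050000, 1.445000]
Iteration 2:
  c_2 = (0.050000 + 1.445000)/2 = 0.747500
  f(c_2) = f(0.747500) = -2.916061
  f(a) × f(c) ≥ 0, new interval: [0.747500, 1.445000]

After 2 iteration(s), the approximation is c_2 = 0.747500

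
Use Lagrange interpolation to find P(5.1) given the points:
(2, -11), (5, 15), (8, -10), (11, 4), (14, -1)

Lagrange interpolation formula:
P(x) = Σ yᵢ × Lᵢ(x)
where Lᵢ(x) = Π_{j≠i} (x - xⱼ)/(xᵢ - xⱼ)

L_0(5.1) = (5.1 - 5)/(2 - 5) × (5.1 - 8)/(2 - 8) × (5.1 - 11)/(2 - 11) × (5.1 - 14)/(2 - 14) = -0.007833
L_1(5.1) = (5.1 - 2)/(5 - 2) × (5.1 - 8)/(5 - 8) × (5.1 - 11)/(5 - 11) × (5.1 - 14)/(5 - 14) = 0.971327
L_2(5.1) = (5.1 - 2)/(8 - 2) × (5.1 - 5)/(8 - 5) × (5.1 - 11)/(8 - 11) × (5.1 - 14)/(8 - 14) = 0.050241
L_3(5.1) = (5.1 - 2)/(11 - 2) × (5.1 - 5)/(11 - 5) × (5.1 - 8)/(11 - 8) × (5.1 - 14)/(11 - 14) = -0.016463
L_4(5.1) = (5.1 - 2)/(14 - 2) × (5.1 - 5)/(14 - 5) × (5.1 - 8)/(14 - 8) × (5.1 - 11)/(14 - 11) = 0.002728

P(5.1) = (-11)×L_0(5.1) + 15×L_1(5.1) + (-10)×L_2(5.1) + 4×L_3(5.1) + (-1)×L_4(5.1)
P(5.1) = 14.085079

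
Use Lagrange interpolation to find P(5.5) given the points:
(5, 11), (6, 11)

Lagrange interpolation formula:
P(x) = Σ yᵢ × Lᵢ(x)
where Lᵢ(x) = Π_{j≠i} (x - xⱼ)/(xᵢ - xⱼ)

L_0(5.5) = (5.5 - 6)/(5 - 6) = 0.500000
L_1(5.5) = (5.5 - 5)/(6 - 5) = 0.500000

P(5.5) = 11×L_0(5.5) + 11×L_1(5.5)
P(5.5) = 11.000000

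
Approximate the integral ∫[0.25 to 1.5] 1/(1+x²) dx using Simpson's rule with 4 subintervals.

f(x) = 1/(1+x²)
a = 0.25, b = 1.5, n = 4
h = (b - a)/n = 0.312500

Simpson's rule: (h/3)[f(x₀) + 4f(x₁) + 2f(x₂) + ... + f(xₙ)]

x_0 = 0.2500, f(x_0) = 0.941176, coefficient = 1
x_1 = 0.5625, f(x_1) = 0.759644, coefficient = 4
x_2 = 0.8750, f(x_2) = 0.566372, coefficient = 2
x_3 = 1.1875, f(x_3) = 0.414911, coefficient = 4
x_4 = 1.5000, f(x_4) = 0.307692, coefficient = 1

I ≈ (0.312500/3) × 7.079831 = 0.737482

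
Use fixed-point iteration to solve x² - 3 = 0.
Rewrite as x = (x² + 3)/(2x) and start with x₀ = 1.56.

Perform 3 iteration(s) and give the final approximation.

Equation: x² - 3 = 0
Fixed-point form: x = (x² + 3)/(2x)
x₀ = 1.56

x_1 = g(1.560000) = 1.741538
x_2 = g(1.741538) = 1.732077
x_3 = g(1.732077) = 1.732051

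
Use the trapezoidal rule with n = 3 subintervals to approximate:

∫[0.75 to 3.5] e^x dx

f(x) = e^x
a = 0.75, b = 3.5, n = 3
h = (b - a)/n = 0.916667

Trapezoidal rule: (h/2)[f(x₀) + 2f(x₁) + 2f(x₂) + ... + f(xₙ)]

x_0 = 0.7500, f(x_0) = 2.117000, coefficient = 1
x_1 = 1.6667, f(x_1) = 5.294490, coefficient = 2
x_2 = 2.5833, f(x_2) = 13.241202, coefficient = 2
x_3 = 3.5000, f(x_3) = 33.115452, coefficient = 1

I ≈ (0.916667/2) × 72.303836 = 33.139258
Exact value: 30.998452
Error: 2.140806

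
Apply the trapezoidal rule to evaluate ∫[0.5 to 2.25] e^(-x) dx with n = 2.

f(x) = e^(-x)
a = 0.5, b = 2.25, n = 2
h = (b - a)/n = 0.875000

Trapezoidal rule: (h/2)[f(x₀) + 2f(x₁) + 2f(x₂) + ... + f(xₙ)]

x_0 = 0.5000, f(x_0) = 0.606531, coefficient = 1
x_1 = 1.3750, f(x_1) = 0.252840, coefficient = 2
x_2 = 2.2500, f(x_2) = 0.105399, coefficient = 1

I ≈ (0.875000/2) × 1.217609 = 0.532704
Exact value: 0.501131
Error: 0.031573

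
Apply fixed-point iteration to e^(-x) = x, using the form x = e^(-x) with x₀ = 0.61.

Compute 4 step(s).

Equation: e^(-x) = x
Fixed-point form: x = e^(-x)
x₀ = 0.61

x_1 = g(0.610000) = 0.543351
x_2 = g(0.543351) = 0.580799
x_3 = g(0.580799) = 0.559451
x_4 = g(0.559451) = 0.571523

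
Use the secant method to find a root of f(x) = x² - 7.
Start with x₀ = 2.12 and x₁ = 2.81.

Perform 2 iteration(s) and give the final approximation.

f(x) = x² - 7
x₀ = 2.12, x₁ = 2.81

Secant formula: x_{n+1} = x_n - f(x_n)(x_n - x_{n-1})/(f(x_n) - f(x_{n-1}))

Iteration 1:
  f(2.120000) = -2.505600
  f(2.810000) = 0.896100
  x_2 = 2.810000 - 0.896100×(2.810000 - 2.120000)/(0.896100 - (-2.505600))
       = 2.628235
Iteration 2:
  f(2.810000) = 0.896100
  f(2.628235) = -0.092379
  x_3 = 2.628235 - (-0.092379)×(2.628235 - 2.810000)/(-0.092379 - 0.896100)
       = 2.645222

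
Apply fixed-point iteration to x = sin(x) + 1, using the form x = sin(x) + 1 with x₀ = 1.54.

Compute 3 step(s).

Equation: x = sin(x) + 1
Fixed-point form: x = sin(x) + 1
x₀ = 1.54

x_1 = g(1.540000) = 1.999526
x_2 = g(1.999526) = 1.909495
x_3 = g(1.909495) = 1.943188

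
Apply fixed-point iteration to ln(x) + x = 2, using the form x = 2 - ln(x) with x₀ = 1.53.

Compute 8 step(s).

Equation: ln(x) + x = 2
Fixed-point form: x = 2 - ln(x)
x₀ = 1.53

x_1 = g(1.530000) = 1.574732
x_2 = g(1.574732) = 1.545915
x_3 = g(1.545915) = 1.564384
x_4 = g(1.564384) = 1.552508
x_5 = g(1.552508) = 1.560128
x_6 = g(1.560128) = 1.555232
x_7 = g(1.555232) = 1.558375
x_8 = g(1.558375) = 1.556356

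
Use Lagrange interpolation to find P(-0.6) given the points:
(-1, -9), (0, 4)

Lagrange interpolation formula:
P(x) = Σ yᵢ × Lᵢ(x)
where Lᵢ(x) = Π_{j≠i} (x - xⱼ)/(xᵢ - xⱼ)

L_0(-0.6) = (-0.6 - 0)/(-1 - 0) = 0.600000
L_1(-0.6) = (-0.6 - (-1))/(0 - (-1)) = 0.400000

P(-0.6) = (-9)×L_0(-0.6) + 4×L_1(-0.6)
P(-0.6) = -3.800000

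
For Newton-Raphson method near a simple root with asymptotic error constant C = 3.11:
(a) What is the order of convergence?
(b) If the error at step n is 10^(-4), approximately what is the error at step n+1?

(a) Newton-Raphson has quadratic (order 2) convergence near simple roots.
    This means |e_{n+1}| ≈ C|e_n|².

(b) With |e_n| = 10^(-4) and C = 3.11:
    |e_{n+1}| ≈ 3.11 × (10^(-4))² = 3.11 × 10^(-8)

(a) 2 (quadratic); (b) |e_{n+1}| ≈ 3.110e-08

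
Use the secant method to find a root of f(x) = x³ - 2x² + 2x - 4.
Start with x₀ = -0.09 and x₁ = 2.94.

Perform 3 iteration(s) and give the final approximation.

f(x) = x³ - 2x² + 2x - 4
x₀ = -0.09, x₁ = 2.94

Secant formula: x_{n+1} = x_n - f(x_n)(x_n - x_{n-1})/(f(x_n) - f(x_{n-1}))

Iteration 1:
  f(-0.090000) = -4.196929
  f(2.940000) = 10.004984
  x_2 = 2.940000 - 10.004984×(2.940000 - (-0.090000))/(10.004984 - (-4.196929))
       = 0.805421
Iteration 2:
  f(2.940000) = 10.004984
  f(0.805421) = -3.164085
  x_3 = 0.805421 - (-3.164085)×(0.805421 - 2.940000)/(-3.164085 - 10.004984)
       = 1.318289
Iteration 3:
  f(0.805421) = -3.164085
  f(1.318289) = -2.548158
  x_4 = 1.318289 - (-2.548158)×(1.318289 - 0.805421)/(-2.548158 - (-3.164085))
       = 3.440080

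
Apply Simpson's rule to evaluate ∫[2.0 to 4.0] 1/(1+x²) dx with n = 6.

f(x) = 1/(1+x²)
a = 2.0, b = 4.0, n = 6
h = (b - a)/n = 0.333333

Simpson's rule: (h/3)[f(x₀) + 4f(x₁) + 2f(x₂) + ... + f(xₙ)]

x_0 = 2.0000, f(x_0) = 0.200000, coefficient = 1
x_1 = 2.3333, f(x_1) = 0.155172, coefficient = 4
x_2 = 2.6667, f(x_2) = 0.123288, coefficient = 2
x_3 = 3.0000, f(x_3) = 0.100000, coefficient = 4
x_4 = 3.3333, f(x_4) = 0.082569, coefficient = 2
x_5 = 3.6667, f(x_5) = 0.069231, coefficient = 4
x_6 = 4.0000, f(x_6) = 0.058824, coefficient = 1

I ≈ (0.333333/3) × 1.968149 = 0.218683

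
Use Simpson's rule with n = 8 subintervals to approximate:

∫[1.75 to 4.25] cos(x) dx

f(x) = cos(x)
a = 1.75, b = 4.25, n = 8
h = (b - a)/n = 0.312500

Simpson's rule: (h/3)[f(x₀) + 4f(x₁) + 2f(x₂) + ... + f(xₙ)]

x_0 = 1.7500, f(x_0) = -0.178246, coefficient = 1
x_1 = 2.0625, f(x_1) = -0.472128, coefficient = 4
x_2 = 2.3750, f(x_2) = -0.720278, coefficient = 2
x_3 = 2.6875, f(x_3) = -0.898659, coefficient = 4
x_4 = 3.0000, f(x_4) = -0.989992, coefficient = 2
x_5 = 3.3125, f(x_5) = -0.985431, coefficient = 4
x_6 = 3.6250, f(x_6) = -0.885416, coefficient = 2
x_7 = 3.9375, f(x_7) = -0.699637, coefficient = 4
x_8 = 4.2500, f(x_8) = -0.446087, coefficient = 1

I ≈ (0.312500/3) × -18.039130 = -1.879076
Exact value: -1.878975
Error: 0.000101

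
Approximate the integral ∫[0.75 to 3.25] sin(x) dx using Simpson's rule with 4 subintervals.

f(x) = sin(x)
a = 0.75, b = 3.25, n = 4
h = (b - a)/n = 0.625000

Simpson's rule: (h/3)[f(x₀) + 4f(x₁) + 2f(x₂) + ... + f(xₙ)]

x_0 = 0.7500, f(x_0) = 0.681639, coefficient = 1
x_1 = 1.3750, f(x_1) = 0.980893, coefficient = 4
x_2 = 2.0000, f(x_2) = 0.909297, coefficient = 2
x_3 = 2.6250, f(x_3) = 0.493920, coefficient = 4
x_4 = 3.2500, f(x_4) = -0.108195, coefficient = 1

I ≈ (0.625000/3) × 8.291292 = 1.727352
Exact value: 1.725819
Error: 0.001534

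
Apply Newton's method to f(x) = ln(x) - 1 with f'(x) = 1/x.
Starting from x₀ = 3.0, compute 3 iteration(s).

f(x) = ln(x) - 1
f'(x) = 1/x
x₀ = 3.0

Newton-Raphson formula: x_{n+1} = x_n - f(x_n)/f'(x_n)

Iteration 1:
  f(3.000000) = 0.098612
  f'(3.000000) = 0.333333
  x_1 = 3.000000 - 0.098612/0.333333 = 2.704163
Iteration 2:
  f(2.704163) = -0.005208
  f'(2.704163) = 0.369800
  x_2 = 2.704163 - (-0.005208)/0.369800 = 2.718245
Iteration 3:
  f(2.718245) = -0.000014
  f'(2.718245) = 0.367884
  x_3 = 2.718245 - (-0.000014)/0.367884 = 2.718282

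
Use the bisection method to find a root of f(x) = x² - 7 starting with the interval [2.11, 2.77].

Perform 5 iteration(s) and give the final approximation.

f(x) = x² - 7
Initial interval: [2.11, 2.77]

Iteration 1:
  c_1 = (2.110000 + 2.770000)/2 = 2.440000
  f(c_1) = f(2.440000) = -1.046400
  f(a) × f(c) ≥ 0, new interval: [2.440000, 2.770000]
Iteration 2:
  c_2 = (2.440000 + 2.770000)/2 = 2.605000
  f(c_2) = f(2.605000) = -0.213975
  f(a) × f(c) ≥ 0, new interval: [2.605000, 2.770000]
Iteration 3:
  c_3 = (2.605000 + 2.770000)/2 = 2.687500
  f(c_3) = f(2.687500) = 0.222656
  f(a) × f(c) < 0, new interval: [2.605000, 2.687500]
Iteration 4:
  c_4 = (2.605000 + 2.687500)/2 = 2.646250
  f(c_4) = f(2.646250) = 0.002639
  f(a) × f(c) < 0, new interval: [2.605000, 2.646250]
Iteration 5:
  c_5 = (2.605000 + 2.646250)/2 = 2.625625
  f(c_5) = f(2.625625) = -0.106093
  f(a) × f(c) ≥ 0, new interval: [2.625625, 2.646250]

After 5 iteration(s), the approximation is c_5 = 2.625625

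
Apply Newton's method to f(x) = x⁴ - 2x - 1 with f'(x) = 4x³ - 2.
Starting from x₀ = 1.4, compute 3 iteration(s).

f(x) = x⁴ - 2x - 1
f'(x) = 4x³ - 2
x₀ = 1.4

Newton-Raphson formula: x_{n+1} = x_n - f(x_n)/f'(x_n)

Iteration 1:
  f(1.400000) = 0.041600
  f'(1.400000) = 8.976000
  x_1 = 1.400000 - 0.041600/8.976000 = 1.395365
Iteration 2:
  f(1.395365) = 0.000252
  f'(1.395365) = 8.867355
  x_2 = 1.395365 - 0.000252/8.867355 = 1.395337
Iteration 3:
  f(1.395337) = 0.000000
  f'(1.395337) = 8.866691
  x_3 = 1.395337 - 0.000000/8.866691 = 1.395337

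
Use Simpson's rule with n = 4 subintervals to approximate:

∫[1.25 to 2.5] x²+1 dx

f(x) = x²+1
a = 1.25, b = 2.5, n = 4
h = (b - a)/n = 0.312500

Simpson's rule: (h/3)[f(x₀) + 4f(x₁) + 2f(x₂) + ... + f(xₙ)]

x_0 = 1.2500, f(x_0) = 2.562500, coefficient = 1
x_1 = 1.5625, f(x_1) = 3.441406, coefficient = 4
x_2 = 1.8750, f(x_2) = 4.515625, coefficient = 2
x_3 = 2.1875, f(x_3) = 5.785156, coefficient = 4
x_4 = 2.5000, f(x_4) = 7.250000, coefficient = 1

I ≈ (0.312500/3) × 55.750000 = 5.807292
Exact value: 5.807292
Error: 0.000000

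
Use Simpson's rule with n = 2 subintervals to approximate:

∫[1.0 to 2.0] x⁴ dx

f(x) = x⁴
a = 1.0, b = 2.0, n = 2
h = (b - a)/n = 0.500000

Simpson's rule: (h/3)[f(x₀) + 4f(x₁) + 2f(x₂) + ... + f(xₙ)]

x_0 = 1.0000, f(x_0) = 1.000000, coefficient = 1
x_1 = 1.5000, f(x_1) = 5.062500, coefficient = 4
x_2 = 2.0000, f(x_2) = 16.000000, coefficient = 1

I ≈ (0.500000/3) × 37.250000 = 6.208333
Exact value: 6.200000
Error: 0.008333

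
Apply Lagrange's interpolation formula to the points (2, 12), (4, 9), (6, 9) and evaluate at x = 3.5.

Lagrange interpolation formula:
P(x) = Σ yᵢ × Lᵢ(x)
where Lᵢ(x) = Π_{j≠i} (x - xⱼ)/(xᵢ - xⱼ)

L_0(3.5) = (3.5 - 4)/(2 - 4) × (3.5 - 6)/(2 - 6) = 0.156250
L_1(3.5) = (3.5 - 2)/(4 - 2) × (3.5 - 6)/(4 - 6) = 0.937500
L_2(3.5) = (3.5 - 2)/(6 - 2) × (3.5 - 4)/(6 - 4) = -0.093750

P(3.5) = 12×L_0(3.5) + 9×L_1(3.5) + 9×L_2(3.5)
P(3.5) = 9.468750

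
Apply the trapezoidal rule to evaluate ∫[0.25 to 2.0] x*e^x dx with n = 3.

f(x) = x*e^x
a = 0.25, b = 2.0, n = 3
h = (b - a)/n = 0.583333

Trapezoidal rule: (h/2)[f(x₀) + 2f(x₁) + 2f(x₂) + ... + f(xₙ)]

x_0 = 0.2500, f(x_0) = 0.321006, coefficient = 1
x_1 = 0.8333, f(x_1) = 1.917480, coefficient = 2
x_2 = 1.4167, f(x_2) = 5.841417, coefficient = 2
x_3 = 2.0000, f(x_3) = 14.778112, coefficient = 1

I ≈ (0.583333/2) × 30.616912 = 8.929933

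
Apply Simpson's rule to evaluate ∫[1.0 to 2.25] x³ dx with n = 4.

f(x) = x³
a = 1.0, b = 2.25, n = 4
h = (b - a)/n = 0.312500

Simpson's rule: (h/3)[f(x₀) + 4f(x₁) + 2f(x₂) + ... + f(xₙ)]

x_0 = 1.0000, f(x_0) = 1.000000, coefficient = 1
x_1 = 1.3125, f(x_1) = 2.260986, coefficient = 4
x_2 = 1.6250, f(x_2) = 4.291016, coefficient = 2
x_3 = 1.9375, f(x_3) = 7.273193, coefficient = 4
x_4 = 2.2500, f(x_4) = 11.390625, coefficient = 1

I ≈ (0.312500/3) × 59.109375 = 6.157227
Exact value: 6.157227
Error: 0.000000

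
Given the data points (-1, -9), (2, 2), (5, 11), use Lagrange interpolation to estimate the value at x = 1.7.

Lagrange interpolation formula:
P(x) = Σ yᵢ × Lᵢ(x)
where Lᵢ(x) = Π_{j≠i} (x - xⱼ)/(xᵢ - xⱼ)

L_0(1.7) = (1.7 - 2)/(-1 - 2) × (1.7 - 5)/(-1 - 5) = 0.055000
L_1(1.7) = (1.7 - (-1))/(2 - (-1)) × (1.7 - 5)/(2 - 5) = 0.990000
L_2(1.7) = (1.7 - (-1))/(5 - (-1)) × (1.7 - 2)/(5 - 2) = -0.045000

P(1.7) = (-9)×L_0(1.7) + 2×L_1(1.7) + 11×L_2(1.7)
P(1.7) = 0.990000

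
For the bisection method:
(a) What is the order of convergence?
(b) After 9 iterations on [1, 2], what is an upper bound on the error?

(a) Bisection has linear (order 1) convergence; the error is halved each step.

(b) Error bound = (b-a)/2^n = (2 - 1)/2^{9}
    = 1/2^{9}

(a) 1 (linear); (b) error ≤ 1.95e-03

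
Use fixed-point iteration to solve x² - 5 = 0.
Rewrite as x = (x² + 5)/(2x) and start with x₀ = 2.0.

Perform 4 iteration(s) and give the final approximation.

Equation: x² - 5 = 0
Fixed-point form: x = (x² + 5)/(2x)
x₀ = 2.0

x_1 = g(2.000000) = 2.250000
x_2 = g(2.250000) = 2.236111
x_3 = g(2.236111) = 2.236068
x_4 = g(2.236068) = 2.236068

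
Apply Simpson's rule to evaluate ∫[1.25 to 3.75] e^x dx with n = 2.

f(x) = e^x
a = 1.25, b = 3.75, n = 2
h = (b - a)/n = 1.250000

Simpson's rule: (h/3)[f(x₀) + 4f(x₁) + 2f(x₂) + ... + f(xₙ)]

x_0 = 1.2500, f(x_0) = 3.490343, coefficient = 1
x_1 = 2.5000, f(x_1) = 12.182494, coefficient = 4
x_2 = 3.7500, f(x_2) = 42.521082, coefficient = 1

I ≈ (1.250000/3) × 94.741401 = 39.475584
Exact value: 39.030739
Error: 0.444845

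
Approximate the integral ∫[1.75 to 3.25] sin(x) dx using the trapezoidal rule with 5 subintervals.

f(x) = sin(x)
a = 1.75, b = 3.25, n = 5
h = (b - a)/n = 0.300000

Trapezoidal rule: (h/2)[f(x₀) + 2f(x₁) + 2f(x₂) + ... + f(xₙ)]

x_0 = 1.7500, f(x_0) = 0.983986, coefficient = 1
x_1 = 2.0500, f(x_1) = 0.887362, coefficient = 2
x_2 = 2.3500, f(x_2) = 0.711473, coefficient = 2
x_3 = 2.6500, f(x_3) = 0.472031, coefficient = 2
x_4 = 2.9500, f(x_4) = 0.190423, coefficient = 2
x_5 = 3.2500, f(x_5) = -0.108195, coefficient = 1

I ≈ (0.300000/2) × 5.398369 = 0.809755
Exact value: 0.815884
Error: 0.006128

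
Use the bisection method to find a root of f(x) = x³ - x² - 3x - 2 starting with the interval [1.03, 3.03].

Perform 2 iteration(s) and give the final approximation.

f(x) = x³ - x² - 3x - 2
Initial interval: [1.03, 3.03]

Iteration 1:
  c_1 = (1.030000 + 3.030000)/2 = 2.030000
  f(c_1) = f(2.030000) = -3.845473
  f(a) × f(c) ≥ 0, new interval: [2.030000, 3.030000]
Iteration 2:
  c_2 = (2.030000 + 3.030000)/2 = 2.530000
  f(c_2) = f(2.530000) = 0.203377
  f(a) × f(c) < 0, new interval: [2.030000, 2.530000]

After 2 iteration(s), the approximation is c_2 = 2.530000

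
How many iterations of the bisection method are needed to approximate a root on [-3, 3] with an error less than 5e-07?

We need (b-a)/2^n ≤ 5e-07
(3 - (-3))/2^n ≤ 5e-07
6/2^n ≤ 5e-07
2^n ≥ 12000000
n ≥ log₂(12000000) = 23.52
n ≥ 24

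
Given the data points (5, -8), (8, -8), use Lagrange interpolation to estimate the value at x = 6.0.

Lagrange interpolation formula:
P(x) = Σ yᵢ × Lᵢ(x)
where Lᵢ(x) = Π_{j≠i} (x - xⱼ)/(xᵢ - xⱼ)

L_0(6.0) = (6.0 - 8)/(5 - 8) = 0.666667
L_1(6.0) = (6.0 - 5)/(8 - 5) = 0.333333

P(6.0) = (-8)×L_0(6.0) + (-8)×L_1(6.0)
P(6.0) = -8.000000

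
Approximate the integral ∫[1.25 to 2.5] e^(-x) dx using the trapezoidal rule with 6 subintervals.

f(x) = e^(-x)
a = 1.25, b = 2.5, n = 6
h = (b - a)/n = 0.208333

Trapezoidal rule: (h/2)[f(x₀) + 2f(x₁) + 2f(x₂) + ... + f(xₙ)]

x_0 = 1.2500, f(x_0) = 0.286505, coefficient = 1
x_1 = 1.4583, f(x_1) = 0.232624, coefficient = 2
x_2 = 1.6667, f(x_2) = 0.188876, coefficient = 2
x_3 = 1.8750, f(x_3) = 0.153355, coefficient = 2
x_4 = 2.0833, f(x_4) = 0.124514, coefficient = 2
x_5 = 2.2917, f(x_5) = 0.101098, coefficient = 2
x_6 = 2.5000, f(x_6) = 0.082085, coefficient = 1

I ≈ (0.208333/2) × 1.969523 = 0.205159
Exact value: 0.204420
Error: 0.000739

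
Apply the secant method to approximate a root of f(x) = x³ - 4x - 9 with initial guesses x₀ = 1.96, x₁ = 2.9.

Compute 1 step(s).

f(x) = x³ - 4x - 9
x₀ = 1.96, x₁ = 2.9

Secant formula: x_{n+1} = x_n - f(x_n)(x_n - x_{n-1})/(f(x_n) - f(x_{n-1}))

Iteration 1:
  f(1.960000) = -9.310464
  f(2.900000) = 3.789000
  x_2 = 2.900000 - 3.789000×(2.900000 - 1.960000)/(3.789000 - (-9.310464))
       = 2.628106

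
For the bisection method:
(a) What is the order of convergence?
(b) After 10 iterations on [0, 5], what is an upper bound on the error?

(a) Bisection has linear (order 1) convergence; the error is halved each step.

(b) Error bound = (b-a)/2^n = (5 - 0)/2^{10}
    = 5/2^{10}

(a) 1 (linear); (b) error ≤ 4.88e-03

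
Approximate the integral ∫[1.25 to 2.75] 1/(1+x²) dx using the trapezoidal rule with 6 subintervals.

f(x) = 1/(1+x²)
a = 1.25, b = 2.75, n = 6
h = (b - a)/n = 0.250000

Trapezoidal rule: (h/2)[f(x₀) + 2f(x₁) + 2f(x₂) + ... + f(xₙ)]

x_0 = 1.2500, f(x_0) = 0.390244, coefficient = 1
x_1 = 1.5000, f(x_1) = 0.307692, coefficient = 2
x_2 = 1.7500, f(x_2) = 0.246154, coefficient = 2
x_3 = 2.0000, f(x_3) = 0.200000, coefficient = 2
x_4 = 2.2500, f(x_4) = 0.164948, coefficient = 2
x_5 = 2.5000, f(x_5) = 0.137931, coefficient = 2
x_6 = 2.7500, f(x_6) = 0.116788, coefficient = 1

I ≈ (0.250000/2) × 2.620484 = 0.327560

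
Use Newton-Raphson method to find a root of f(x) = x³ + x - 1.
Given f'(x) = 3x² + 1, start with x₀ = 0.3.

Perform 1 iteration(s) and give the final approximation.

f(x) = x³ + x - 1
f'(x) = 3x² + 1
x₀ = 0.3

Newton-Raphson formula: x_{n+1} = x_n - f(x_n)/f'(x_n)

Iteration 1:
  f(0.300000) = -0.673000
  f'(0.300000) = 1.270000
  x_1 = 0.300000 - (-0.673000)/1.270000 = 0.829921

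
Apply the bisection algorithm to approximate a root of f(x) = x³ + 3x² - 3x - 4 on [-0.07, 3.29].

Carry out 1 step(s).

f(x) = x³ + 3x² - 3x - 4
Initial interval: [-0.07, 3.29]

Iteration 1:
  c_1 = (-0.070000 + 3.290000)/2 = 1.610000
  f(c_1) = f(1.610000) = 3.119581
  f(a) × f(c) < 0, new interval: [-0.070000, 1.610000]

After 1 iteration(s), the approximation is c_1 = 1.610000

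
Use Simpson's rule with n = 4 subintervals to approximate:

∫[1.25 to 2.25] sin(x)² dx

f(x) = sin(x)²
a = 1.25, b = 2.25, n = 4
h = (b - a)/n = 0.250000

Simpson's rule: (h/3)[f(x₀) + 4f(x₁) + 2f(x₂) + ... + f(xₙ)]

x_0 = 1.2500, f(x_0) = 0.900572, coefficient = 1
x_1 = 1.5000, f(x_1) = 0.994996, coefficient = 4
x_2 = 1.7500, f(x_2) = 0.968228, coefficient = 2
x_3 = 2.0000, f(x_3) = 0.826822, coefficient = 4
x_4 = 2.2500, f(x_4) = 0.605398, coefficient = 1

I ≈ (0.250000/3) × 10.729699 = 0.894142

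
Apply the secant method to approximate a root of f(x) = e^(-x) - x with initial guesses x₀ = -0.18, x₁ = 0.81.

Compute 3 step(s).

f(x) = e^(-x) - x
x₀ = -0.18, x₁ = 0.81

Secant formula: x_{n+1} = x_n - f(x_n)(x_n - x_{n-1})/(f(x_n) - f(x_{n-1}))

Iteration 1:
  f(-0.180000) = 1.377217
  f(0.810000) = -0.365142
  x_2 = 0.810000 - (-0.365142)×(0.810000 - (-0.180000))/(-0.365142 - 1.377217)
       = 0.602528
Iteration 2:
  f(0.810000) = -0.365142
  f(0.602528) = -0.055102
  x_3 = 0.602528 - (-0.055102)×(0.602528 - 0.810000)/(-0.055102 - (-0.365142))
       = 0.565655
Iteration 3:
  f(0.602528) = -0.055102
  f(0.565655) = 0.002333
  x_4 = 0.565655 - 0.002333×(0.565655 - 0.602528)/(0.002333 - (-0.055102))
       = 0.567153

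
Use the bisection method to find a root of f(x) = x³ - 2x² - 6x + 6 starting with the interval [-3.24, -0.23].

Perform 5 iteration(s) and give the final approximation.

f(x) = x³ - 2x² - 6x + 6
Initial interval: [-3.24, -0.23]

Iteration 1:
  c_1 = (-3.240000 + (-0.230000))/2 = -1.735000
  f(c_1) = f(-1.735000) = 5.166810
  f(a) × f(c) < 0, new interval: [-3.240000, -1.735000]
Iteration 2:
  c_2 = (-3.240000 + (-1.735000))/2 = -2.487500
  f(c_2) = f(-2.487500) = -6.842107
  f(a) × f(c) ≥ 0, new interval: [-2.487500, -1.735000]
Iteration 3:
  c_3 = (-2.487500 + (-1.735000))/2 = -2.111250
  f(c_3) = f(-2.111250) = 0.342111
  f(a) × f(c) < 0, new interval: [-2.487500, -2.111250]
Iteration 4:
  c_4 = (-2.487500 + (-2.111250))/2 = -2.299375
  f(c_4) = f(-2.299375) = -2.935085
  f(a) × f(c) ≥ 0, new interval: [-2.299375, -2.111250]
Iteration 5:
  c_5 = (-2.299375 + (-2.111250))/2 = -2.205313
  f(c_5) = f(-2.205313) = -1.220255
  f(a) × f(c) ≥ 0, new interval: [-2.205313, -2.111250]

After 5 iteration(s), the approximation is c_5 = -2.205313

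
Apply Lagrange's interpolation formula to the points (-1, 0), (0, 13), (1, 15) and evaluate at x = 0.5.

Lagrange interpolation formula:
P(x) = Σ yᵢ × Lᵢ(x)
where Lᵢ(x) = Π_{j≠i} (x - xⱼ)/(xᵢ - xⱼ)

L_0(0.5) = (0.5 - 0)/(-1 - 0) × (0.5 - 1)/(-1 - 1) = -0.125000
L_1(0.5) = (0.5 - (-1))/(0 - (-1)) × (0.5 - 1)/(0 - 1) = 0.750000
L_2(0.5) = (0.5 - (-1))/(1 - (-1)) × (0.5 - 0)/(1 - 0) = 0.375000

P(0.5) = 0×L_0(0.5) + 13×L_1(0.5) + 15×L_2(0.5)
P(0.5) = 15.375000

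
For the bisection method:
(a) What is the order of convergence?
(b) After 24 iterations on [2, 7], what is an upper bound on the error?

(a) Bisection has linear (order 1) convergence; the error is halved each step.

(b) Error bound = (b-a)/2^n = (7 - 2)/2^{24}
    = 5/2^{24}

(a) 1 (linear); (b) error ≤ 2.98e-07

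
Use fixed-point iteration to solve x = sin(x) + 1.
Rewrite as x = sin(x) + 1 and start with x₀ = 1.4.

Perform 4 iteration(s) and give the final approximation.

Equation: x = sin(x) + 1
Fixed-point form: x = sin(x) + 1
x₀ = 1.4

x_1 = g(1.400000) = 1.985450
x_2 = g(1.985450) = 1.915256
x_3 = g(1.915256) = 1.941258
x_4 = g(1.941258) = 1.932160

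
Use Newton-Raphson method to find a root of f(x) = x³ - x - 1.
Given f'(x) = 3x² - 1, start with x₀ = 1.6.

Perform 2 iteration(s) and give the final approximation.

f(x) = x³ - x - 1
f'(x) = 3x² - 1
x₀ = 1.6

Newton-Raphson formula: x_{n+1} = x_n - f(x_n)/f'(x_n)

Iteration 1:
  f(1.600000) = 1.496000
  f'(1.600000) = 6.680000
  x_1 = 1.600000 - 1.496000/6.680000 = 1.376048
Iteration 2:
  f(1.376048) = 0.229510
  f'(1.376048) = 4.680524
  x_2 = 1.376048 - 0.229510/4.680524 = 1.327013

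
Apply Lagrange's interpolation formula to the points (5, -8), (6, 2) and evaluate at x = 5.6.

Lagrange interpolation formula:
P(x) = Σ yᵢ × Lᵢ(x)
where Lᵢ(x) = Π_{j≠i} (x - xⱼ)/(xᵢ - xⱼ)

L_0(5.6) = (5.6 - 6)/(5 - 6) = 0.400000
L_1(5.6) = (5.6 - 5)/(6 - 5) = 0.600000

P(5.6) = (-8)×L_0(5.6) + 2×L_1(5.6)
P(5.6) = -2.000000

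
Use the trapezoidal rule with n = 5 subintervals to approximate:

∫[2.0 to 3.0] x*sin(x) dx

f(x) = x*sin(x)
a = 2.0, b = 3.0, n = 5
h = (b - a)/n = 0.200000

Trapezoidal rule: (h/2)[f(x₀) + 2f(x₁) + 2f(x₂) + ... + f(xₙ)]

x_0 = 2.0000, f(x_0) = 1.818595, coefficient = 1
x_1 = 2.2000, f(x_1) = 1.778692, coefficient = 2
x_2 = 2.4000, f(x_2) = 1.621112, coefficient = 2
x_3 = 2.6000, f(x_3) = 1.340304, coefficient = 2
x_4 = 2.8000, f(x_4) = 0.937967, coefficient = 2
x_5 = 3.0000, f(x_5) = 0.423360, coefficient = 1

I ≈ (0.200000/2) × 13.598103 = 1.359810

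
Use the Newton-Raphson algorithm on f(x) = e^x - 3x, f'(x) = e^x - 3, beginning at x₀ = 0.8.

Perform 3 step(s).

f(x) = e^x - 3x
f'(x) = e^x - 3
x₀ = 0.8

Newton-Raphson formula: x_{n+1} = x_n - f(x_n)/f'(x_n)

Iteration 1:
  f(0.800000) = -0.174459
  f'(0.800000) = -0.774459
  x_1 = 0.800000 - (-0.174459)/(-0.774459) = 0.574734
Iteration 2:
  f(0.574734) = 0.052456
  f'(0.574734) = -1.223342
  x_2 = 0.574734 - 0.052456/(-1.223342) = 0.617613
Iteration 3:
  f(0.617613) = 0.001657
  f'(0.617613) = -1.145504
  x_3 = 0.617613 - 0.001657/(-1.145504) = 0.619060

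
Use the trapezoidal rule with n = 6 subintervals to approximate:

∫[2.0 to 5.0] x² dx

f(x) = x²
a = 2.0, b = 5.0, n = 6
h = (b - a)/n = 0.500000

Trapezoidal rule: (h/2)[f(x₀) + 2f(x₁) + 2f(x₂) + ... + f(xₙ)]

x_0 = 2.0000, f(x_0) = 4.000000, coefficient = 1
x_1 = 2.5000, f(x_1) = 6.250000, coefficient = 2
x_2 = 3.0000, f(x_2) = 9.000000, coefficient = 2
x_3 = 3.5000, f(x_3) = 12.250000, coefficient = 2
x_4 = 4.0000, f(x_4) = 16.000000, coefficient = 2
x_5 = 4.5000, f(x_5) = 20.250000, coefficient = 2
x_6 = 5.0000, f(x_6) = 25.000000, coefficient = 1

I ≈ (0.500000/2) × 156.500000 = 39.125000
Exact value: 39.000000
Error: 0.125000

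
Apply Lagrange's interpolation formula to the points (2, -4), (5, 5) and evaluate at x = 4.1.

Lagrange interpolation formula:
P(x) = Σ yᵢ × Lᵢ(x)
where Lᵢ(x) = Π_{j≠i} (x - xⱼ)/(xᵢ - xⱼ)

L_0(4.1) = (4.1 - 5)/(2 - 5) = 0.300000
L_1(4.1) = (4.1 - 2)/(5 - 2) = 0.700000

P(4.1) = (-4)×L_0(4.1) + 5×L_1(4.1)
P(4.1) = 2.300000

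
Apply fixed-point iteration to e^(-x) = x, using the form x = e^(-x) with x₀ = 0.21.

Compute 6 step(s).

Equation: e^(-x) = x
Fixed-point form: x = e^(-x)
x₀ = 0.21

x_1 = g(0.210000) = 0.810584
x_2 = g(0.810584) = 0.444598
x_3 = g(0.444598) = 0.641082
x_4 = g(0.641082) = 0.526722
x_5 = g(0.526722) = 0.590537
x_6 = g(0.590537) = 0.554029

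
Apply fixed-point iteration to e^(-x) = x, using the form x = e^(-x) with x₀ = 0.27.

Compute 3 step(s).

Equation: e^(-x) = x
Fixed-point form: x = e^(-x)
x₀ = 0.27

x_1 = g(0.270000) = 0.763379
x_2 = g(0.763379) = 0.466089
x_3 = g(0.466089) = 0.627452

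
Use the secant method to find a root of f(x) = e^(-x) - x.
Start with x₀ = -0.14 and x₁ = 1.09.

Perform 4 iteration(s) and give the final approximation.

f(x) = e^(-x) - x
x₀ = -0.14, x₁ = 1.09

Secant formula: x_{n+1} = x_n - f(x_n)(x_n - x_{n-1})/(f(x_n) - f(x_{n-1}))

Iteration 1:
  f(-0.140000) = 1.290274
  f(1.090000) = -0.753784
  x_2 = 1.090000 - (-0.753784)×(1.090000 - (-0.140000))/(-0.753784 - 1.290274)
       = 0.636415
Iteration 2:
  f(1.090000) = -0.753784
  f(0.636415) = -0.107229
  x_3 = 0.636415 - (-0.107229)×(0.636415 - 1.090000)/(-0.107229 - (-0.753784))
       = 0.561190
Iteration 3:
  f(0.636415) = -0.107229
  f(0.561190) = 0.009341
  x_4 = 0.561190 - 0.009341×(0.561190 - 0.636415)/(0.009341 - (-0.107229))
       = 0.567217
Iteration 4:
  f(0.561190) = 0.009341
  f(0.567217) = -0.000116
  x_5 = 0.567217 - (-0.000116)×(0.567217 - 0.561190)/(-0.000116 - 0.009341)
       = 0.567143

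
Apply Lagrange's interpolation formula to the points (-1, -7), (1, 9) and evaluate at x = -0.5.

Lagrange interpolation formula:
P(x) = Σ yᵢ × Lᵢ(x)
where Lᵢ(x) = Π_{j≠i} (x - xⱼ)/(xᵢ - xⱼ)

L_0(-0.5) = (-0.5 - 1)/(-1 - 1) = 0.750000
L_1(-0.5) = (-0.5 - (-1))/(1 - (-1)) = 0.250000

P(-0.5) = (-7)×L_0(-0.5) + 9×L_1(-0.5)
P(-0.5) = -3.000000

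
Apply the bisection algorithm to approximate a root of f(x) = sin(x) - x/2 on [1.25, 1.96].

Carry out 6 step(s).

f(x) = sin(x) - x/2
Initial interval: [1.25, 1.96]

Iteration 1:
  c_1 = (1.250000 + 1.960000)/2 = 1.605000
  f(c_1) = f(1.605000) = 0.196915
  f(a) × f(c) ≥ 0, new interval: [1.605000, 1.960000]
Iteration 2:
  c_2 = (1.605000 + 1.960000)/2 = 1.782500
  f(c_2) = f(1.782500) = 0.086424
  f(a) × f(c) ≥ 0, new interval: [1.782500, 1.960000]
Iteration 3:
  c_3 = (1.782500 + 1.960000)/2 = 1.871250
  f(c_3) = f(1.871250) = 0.019577
  f(a) × f(c) ≥ 0, new interval: [1.871250, 1.960000]
Iteration 4:
  c_4 = (1.871250 + 1.960000)/2 = 1.915625
  f(c_4) = f(1.915625) = -0.016679
  f(a) × f(c) < 0, new interval: [1.871250, 1.915625]
Iteration 5:
  c_5 = (1.871250 + 1.915625)/2 = 1.893437
  f(c_5) = f(1.893437) = 0.001683
  f(a) × f(c) ≥ 0, new interval: [1.893437, 1.915625]
Iteration 6:
  c_6 = (1.893437 + 1.915625)/2 = 1.904531
  f(c_6) = f(1.904531) = -0.007440
  f(a) × f(c) < 0, new interval: [1.893437, 1.904531]

After 6 iteration(s), the approximation is c_6 = 1.904531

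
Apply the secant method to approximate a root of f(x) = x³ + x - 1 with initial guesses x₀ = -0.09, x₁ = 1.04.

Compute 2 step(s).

f(x) = x³ + x - 1
x₀ = -0.09, x₁ = 1.04

Secant formula: x_{n+1} = x_n - f(x_n)(x_n - x_{n-1})/(f(x_n) - f(x_{n-1}))

Iteration 1:
  f(-0.090000) = -1.090729
  f(1.040000) = 1.164864
  x_2 = 1.040000 - 1.164864×(1.040000 - (-0.090000))/(1.164864 - (-1.090729))
       = 0.456430
Iteration 2:
  f(1.040000) = 1.164864
  f(0.456430) = -0.448483
  x_3 = 0.456430 - (-0.448483)×(0.456430 - 1.040000)/(-0.448483 - 1.164864)
       = 0.618652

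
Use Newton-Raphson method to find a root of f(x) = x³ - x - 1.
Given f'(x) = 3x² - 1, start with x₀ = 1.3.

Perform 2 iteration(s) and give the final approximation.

f(x) = x³ - x - 1
f'(x) = 3x² - 1
x₀ = 1.3

Newton-Raphson formula: x_{n+1} = x_n - f(x_n)/f'(x_n)

Iteration 1:
  f(1.300000) = -0.103000
  f'(1.300000) = 4.070000
  x_1 = 1.300000 - (-0.103000)/4.070000 = 1.325307
Iteration 2:
  f(1.325307) = 0.002514
  f'(1.325307) = 4.269317
  x_2 = 1.325307 - 0.002514/4.269317 = 1.324718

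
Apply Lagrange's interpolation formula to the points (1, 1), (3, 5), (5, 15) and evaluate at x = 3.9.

Lagrange interpolation formula:
P(x) = Σ yᵢ × Lᵢ(x)
where Lᵢ(x) = Π_{j≠i} (x - xⱼ)/(xᵢ - xⱼ)

L_0(3.9) = (3.9 - 3)/(1 - 3) × (3.9 - 5)/(1 - 5) = -0.123750
L_1(3.9) = (3.9 - 1)/(3 - 1) × (3.9 - 5)/(3 - 5) = 0.797500
L_2(3.9) = (3.9 - 1)/(5 - 1) × (3.9 - 3)/(5 - 3) = 0.326250

P(3.9) = 1×L_0(3.9) + 5×L_1(3.9) + 15×L_2(3.9)
P(3.9) = 8.757500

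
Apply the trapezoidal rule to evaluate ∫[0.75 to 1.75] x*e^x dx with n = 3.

f(x) = x*e^x
a = 0.75, b = 1.75, n = 3
h = (b - a)/n = 0.333333

Trapezoidal rule: (h/2)[f(x₀) + 2f(x₁) + 2f(x₂) + ... + f(xₙ)]

x_0 = 0.7500, f(x_0) = 1.587750, coefficient = 1
x_1 = 1.0833, f(x_1) = 3.200721, coefficient = 2
x_2 = 1.4167, f(x_2) = 5.841417, coefficient = 2
x_3 = 1.7500, f(x_3) = 10.070555, coefficient = 1

I ≈ (0.333333/2) × 29.742580 = 4.957097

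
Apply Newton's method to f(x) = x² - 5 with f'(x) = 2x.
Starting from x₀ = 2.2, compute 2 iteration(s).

f(x) = x² - 5
f'(x) = 2x
x₀ = 2.2

Newton-Raphson formula: x_{n+1} = x_n - f(x_n)/f'(x_n)

Iteration 1:
  f(2.200000) = -0.160000
  f'(2.200000) = 4.400000
  x_1 = 2.200000 - (-0.160000)/4.400000 = 2.236364
Iteration 2:
  f(2.236364) = 0.001322
  f'(2.236364) = 4.472727
  x_2 = 2.236364 - 0.001322/4.472727 = 2.236068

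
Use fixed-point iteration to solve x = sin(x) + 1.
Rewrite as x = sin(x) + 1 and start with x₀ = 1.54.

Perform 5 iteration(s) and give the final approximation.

Equation: x = sin(x) + 1
Fixed-point form: x = sin(x) + 1
x₀ = 1.54

x_1 = g(1.540000) = 1.999526
x_2 = g(1.999526) = 1.909495
x_3 = g(1.909495) = 1.943188
x_4 = g(1.943188) = 1.931460
x_5 = g(1.931460) = 1.935663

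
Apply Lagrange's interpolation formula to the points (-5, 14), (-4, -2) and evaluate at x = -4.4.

Lagrange interpolation formula:
P(x) = Σ yᵢ × Lᵢ(x)
where Lᵢ(x) = Π_{j≠i} (x - xⱼ)/(xᵢ - xⱼ)

L_0(-4.4) = (-4.4 - (-4))/(-5 - (-4)) = 0.400000
L_1(-4.4) = (-4.4 - (-5))/(-4 - (-5)) = 0.600000

P(-4.4) = 14×L_0(-4.4) + (-2)×L_1(-4.4)
P(-4.4) = 4.400000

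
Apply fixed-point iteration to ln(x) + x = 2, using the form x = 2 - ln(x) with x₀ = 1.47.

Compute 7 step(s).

Equation: ln(x) + x = 2
Fixed-point form: x = 2 - ln(x)
x₀ = 1.47

x_1 = g(1.470000) = 1.614738
x_2 = g(1.614738) = 1.520828
x_3 = g(1.520828) = 1.580745
x_4 = g(1.580745) = 1.542104
x_5 = g(1.542104) = 1.566853
x_6 = g(1.566853) = 1.550931
x_7 = g(1.550931) = 1.561145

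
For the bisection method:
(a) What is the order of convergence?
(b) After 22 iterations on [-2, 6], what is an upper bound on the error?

(a) Bisection has linear (order 1) convergence; the error is halved each step.

(b) Error bound = (b-a)/2^n = (6 - (-2))/2^{22}
    = 8/2^{22}

(a) 1 (linear); (b) error ≤ 1.91e-06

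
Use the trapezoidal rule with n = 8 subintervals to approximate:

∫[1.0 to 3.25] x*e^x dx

f(x) = x*e^x
a = 1.0, b = 3.25, n = 8
h = (b - a)/n = 0.281250

Trapezoidal rule: (h/2)[f(x₀) + 2f(x₁) + 2f(x₂) + ... + f(xₙ)]

x_0 = 1.0000, f(x_0) = 2.718282, coefficient = 1
x_1 = 1.2812, f(x_1) = 4.613958, coefficient = 2
x_2 = 1.5625, f(x_2) = 7.454271, coefficient = 2
x_3 = 1.8438, f(x_3) = 11.652859, coefficient = 2
x_4 = 2.1250, f(x_4) = 17.792407, coefficient = 2
x_5 = 2.4062, f(x_5) = 26.690816, coefficient = 2
x_6 = 2.6875, f(x_6) = 39.492524, coefficient = 2
x_7 = 2.9688, f(x_7) = 57.794348, coefficient = 2
x_8 = 3.2500, f(x_8) = 83.818605, coefficient = 1

I ≈ (0.281250/2) × 417.519253 = 58.713645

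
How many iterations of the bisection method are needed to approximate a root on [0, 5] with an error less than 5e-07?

We need (b-a)/2^n ≤ 5e-07
(5 - 0)/2^n ≤ 5e-07
5/2^n ≤ 5e-07
2^n ≥ 10000000
n ≥ log₂(10000000) = 23.25
n ≥ 24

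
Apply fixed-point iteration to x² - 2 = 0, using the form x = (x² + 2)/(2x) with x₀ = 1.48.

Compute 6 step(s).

Equation: x² - 2 = 0
Fixed-point form: x = (x² + 2)/(2x)
x₀ = 1.48

x_1 = g(1.480000) = 1.415676
x_2 = g(1.415676) = 1.414214
x_3 = g(1.414214) = 1.414214
x_4 = g(1.414214) = 1.414214
x_5 = g(1.414214) = 1.414214
x_6 = g(1.414214) = 1.414214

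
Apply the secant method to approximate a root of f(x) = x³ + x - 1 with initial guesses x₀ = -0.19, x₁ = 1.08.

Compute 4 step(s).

f(x) = x³ + x - 1
x₀ = -0.19, x₁ = 1.08

Secant formula: x_{n+1} = x_n - f(x_n)(x_n - x_{n-1})/(f(x_n) - f(x_{n-1}))

Iteration 1:
  f(-0.190000) = -1.196859
  f(1.080000) = 1.339712
  x_2 = 1.080000 - 1.339712×(1.080000 - (-0.190000))/(1.339712 - (-1.196859))
       = 0.409238
Iteration 2:
  f(1.080000) = 1.339712
  f(0.409238) = -0.522224
  x_3 = 0.409238 - (-0.522224)×(0.409238 - 1.080000)/(-0.522224 - 1.339712)
       = 0.597369
Iteration 3:
  f(0.409238) = -0.522224
  f(0.597369) = -0.189459
  x_4 = 0.597369 - (-0.189459)×(0.597369 - 0.409238)/(-0.189459 - (-0.522224))
       = 0.704482
Iteration 4:
  f(0.597369) = -0.189459
  f(0.704482) = 0.054112
  x_5 = 0.704482 - 0.054112×(0.704482 - 0.597369)/(0.054112 - (-0.189459))
       = 0.680686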